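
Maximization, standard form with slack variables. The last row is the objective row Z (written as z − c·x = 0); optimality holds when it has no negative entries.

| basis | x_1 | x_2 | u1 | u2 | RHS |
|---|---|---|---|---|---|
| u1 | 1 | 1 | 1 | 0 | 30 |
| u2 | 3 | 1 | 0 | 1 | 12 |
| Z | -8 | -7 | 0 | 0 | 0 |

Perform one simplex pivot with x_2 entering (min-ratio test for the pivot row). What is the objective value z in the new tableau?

84

Ratio test on column x_2 — row 1: 30/1 = 30; row 2: 12/1 = 12. Minimum is 12 at row 2 (u2 leaves); pivot element 1.
Pivot on row 2; the Z-row RHS becomes 0 − (-7)·12 = 84.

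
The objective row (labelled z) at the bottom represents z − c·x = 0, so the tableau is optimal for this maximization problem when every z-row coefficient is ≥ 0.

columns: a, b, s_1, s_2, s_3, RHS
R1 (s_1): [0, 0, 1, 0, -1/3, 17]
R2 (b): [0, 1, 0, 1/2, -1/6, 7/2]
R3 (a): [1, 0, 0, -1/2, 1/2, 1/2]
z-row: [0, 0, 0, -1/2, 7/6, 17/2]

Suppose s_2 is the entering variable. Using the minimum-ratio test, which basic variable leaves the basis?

b

Column s_2 entries and ratios — s_1: 0 ≤ 0, skip; b: (7/2)/(1/2) = 7; a: -1/2 ≤ 0, skip.
Smallest ratio is 7 in the row of b, so b leaves.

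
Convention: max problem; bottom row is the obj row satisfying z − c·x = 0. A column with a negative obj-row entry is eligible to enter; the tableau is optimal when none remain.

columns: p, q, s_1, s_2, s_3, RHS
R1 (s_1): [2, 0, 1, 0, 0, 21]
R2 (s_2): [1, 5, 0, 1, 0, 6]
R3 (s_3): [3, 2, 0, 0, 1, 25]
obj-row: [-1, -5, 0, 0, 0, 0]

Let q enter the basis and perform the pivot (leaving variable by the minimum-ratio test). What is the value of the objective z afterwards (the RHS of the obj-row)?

Ratio test on column q — row 1: entry 0 ≤ 0; row 2: 6/5 = 6/5; row 3: 25/2 = 25/2. Minimum is 6/5 at row 2 (s_2 leaves); pivot element 5.
Pivot on row 2; the obj-row RHS becomes 0 − (-5)·(6/5) = 6.

6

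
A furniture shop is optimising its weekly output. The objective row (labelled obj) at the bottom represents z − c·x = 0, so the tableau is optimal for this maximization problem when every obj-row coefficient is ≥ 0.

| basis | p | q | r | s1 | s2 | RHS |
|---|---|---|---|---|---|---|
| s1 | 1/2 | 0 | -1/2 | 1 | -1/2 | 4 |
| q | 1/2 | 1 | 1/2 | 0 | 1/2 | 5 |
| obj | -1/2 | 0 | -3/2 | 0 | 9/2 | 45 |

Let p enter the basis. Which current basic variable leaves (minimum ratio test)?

Column p entries and ratios — s1: 4/(1/2) = 8; q: 5/(1/2) = 10.
Smallest ratio is 8 in the row of s1, so s1 leaves.

s1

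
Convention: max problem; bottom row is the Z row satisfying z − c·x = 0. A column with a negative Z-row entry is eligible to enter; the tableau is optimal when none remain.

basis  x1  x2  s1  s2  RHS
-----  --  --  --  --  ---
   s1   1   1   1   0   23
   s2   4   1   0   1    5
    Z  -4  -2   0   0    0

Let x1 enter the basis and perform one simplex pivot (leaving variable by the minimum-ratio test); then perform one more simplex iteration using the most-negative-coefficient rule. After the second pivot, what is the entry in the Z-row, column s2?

2

Ratio test on column x1 — row 1: 23/1 = 23; row 2: 5/4 = 5/4. Minimum is 5/4 at row 2 (s2 leaves); pivot element 4.
Divide row 2 by 4; eliminate column x1 from the other rows.
Second iteration: most negative Z-row entry is -1 in column x2, so x2 enters.
Ratio test on column x2 — row 1: (87/4)/(3/4) = 29; row 2: (5/4)/(1/4) = 5. Minimum is 5 at row 2 (x1 leaves); pivot element 1/4.
Divide row 2 by 1/4; eliminate column x2 from the other rows.
After both pivots, the entry at the Z-row, column s2 is 2.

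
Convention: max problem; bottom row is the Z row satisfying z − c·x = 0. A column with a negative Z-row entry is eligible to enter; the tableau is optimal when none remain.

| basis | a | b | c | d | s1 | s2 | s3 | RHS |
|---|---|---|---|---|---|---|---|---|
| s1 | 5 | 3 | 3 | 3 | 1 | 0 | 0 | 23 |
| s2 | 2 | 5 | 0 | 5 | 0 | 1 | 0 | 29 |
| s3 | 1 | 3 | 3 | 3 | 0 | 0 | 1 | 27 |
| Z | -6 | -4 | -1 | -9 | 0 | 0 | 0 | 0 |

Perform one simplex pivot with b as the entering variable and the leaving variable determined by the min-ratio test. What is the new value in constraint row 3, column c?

Ratio test on column b — row 1: 23/3 = 23/3; row 2: 29/5 = 29/5; row 3: 27/3 = 9. Minimum is 29/5 at row 2 (s2 leaves); pivot element 5.
Divide row 2 by 5; eliminate column b from the other rows.
Row 3 update in column c: 3 − 3·0 = 3.

3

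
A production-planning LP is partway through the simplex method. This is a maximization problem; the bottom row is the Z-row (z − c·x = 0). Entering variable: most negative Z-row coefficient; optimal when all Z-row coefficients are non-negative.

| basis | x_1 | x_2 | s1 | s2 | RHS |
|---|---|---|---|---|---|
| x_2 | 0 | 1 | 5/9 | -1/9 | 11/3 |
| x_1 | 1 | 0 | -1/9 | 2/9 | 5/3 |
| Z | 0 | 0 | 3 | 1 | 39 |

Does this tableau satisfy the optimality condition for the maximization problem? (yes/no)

yes

Every Z-row coefficient is ≥ 0, so the tableau is optimal.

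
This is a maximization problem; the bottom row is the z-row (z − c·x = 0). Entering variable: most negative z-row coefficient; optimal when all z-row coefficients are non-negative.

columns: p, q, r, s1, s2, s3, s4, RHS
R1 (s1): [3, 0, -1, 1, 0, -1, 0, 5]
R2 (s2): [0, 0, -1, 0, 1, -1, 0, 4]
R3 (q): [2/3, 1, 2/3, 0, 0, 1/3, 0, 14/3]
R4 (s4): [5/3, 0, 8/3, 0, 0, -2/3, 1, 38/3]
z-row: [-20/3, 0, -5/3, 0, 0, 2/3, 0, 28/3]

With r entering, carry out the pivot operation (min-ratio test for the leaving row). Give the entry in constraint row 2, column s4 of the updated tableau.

3/8

Ratio test on column r — row 1: entry -1 ≤ 0; row 2: entry -1 ≤ 0; row 3: (14/3)/(2/3) = 7; row 4: (38/3)/(8/3) = 19/4. Minimum is 19/4 at row 4 (s4 leaves); pivot element 8/3.
Divide row 4 by 8/3; eliminate column r from the other rows.
Row 2 update in column s4: 0 − (-1)·(3/8) = 3/8.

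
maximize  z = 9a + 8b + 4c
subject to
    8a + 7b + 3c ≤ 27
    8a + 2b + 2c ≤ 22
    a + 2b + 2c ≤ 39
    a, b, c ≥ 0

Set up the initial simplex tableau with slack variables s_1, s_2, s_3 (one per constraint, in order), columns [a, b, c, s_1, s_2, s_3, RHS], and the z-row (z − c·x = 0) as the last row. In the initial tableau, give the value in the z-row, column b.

-8

The z-row carries the negated objective coefficients: the b entry is -8.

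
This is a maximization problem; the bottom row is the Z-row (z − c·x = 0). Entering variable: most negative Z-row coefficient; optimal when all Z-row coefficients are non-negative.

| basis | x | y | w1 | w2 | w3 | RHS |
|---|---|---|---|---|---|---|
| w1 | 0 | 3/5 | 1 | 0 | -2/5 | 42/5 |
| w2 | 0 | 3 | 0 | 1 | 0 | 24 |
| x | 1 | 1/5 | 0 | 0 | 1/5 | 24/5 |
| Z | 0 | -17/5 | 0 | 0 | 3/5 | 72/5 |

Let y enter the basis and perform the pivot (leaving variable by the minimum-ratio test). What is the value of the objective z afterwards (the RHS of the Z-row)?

Ratio test on column y — row 1: (42/5)/(3/5) = 14; row 2: 24/3 = 8; row 3: (24/5)/(1/5) = 24. Minimum is 8 at row 2 (w2 leaves); pivot element 3.
Pivot on row 2; the Z-row RHS becomes 72/5 − (-17/5)·8 = 208/5.

208/5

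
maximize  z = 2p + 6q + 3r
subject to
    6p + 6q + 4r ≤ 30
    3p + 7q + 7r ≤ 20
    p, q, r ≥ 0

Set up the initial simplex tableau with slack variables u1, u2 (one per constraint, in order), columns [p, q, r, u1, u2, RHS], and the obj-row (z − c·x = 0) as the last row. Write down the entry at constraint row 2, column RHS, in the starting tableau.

20

The RHS of constraint 2 is b_2 = 20.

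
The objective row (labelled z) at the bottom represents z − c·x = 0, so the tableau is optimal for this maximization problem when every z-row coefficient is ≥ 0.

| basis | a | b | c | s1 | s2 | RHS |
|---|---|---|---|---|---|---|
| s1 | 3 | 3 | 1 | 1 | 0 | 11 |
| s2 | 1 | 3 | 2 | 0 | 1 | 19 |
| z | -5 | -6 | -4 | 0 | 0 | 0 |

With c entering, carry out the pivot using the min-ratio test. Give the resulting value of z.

Ratio test on column c — row 1: 11/1 = 11; row 2: 19/2 = 19/2. Minimum is 19/2 at row 2 (s2 leaves); pivot element 2.
Pivot on row 2; the z-row RHS becomes 0 − (-4)·(19/2) = 38.

38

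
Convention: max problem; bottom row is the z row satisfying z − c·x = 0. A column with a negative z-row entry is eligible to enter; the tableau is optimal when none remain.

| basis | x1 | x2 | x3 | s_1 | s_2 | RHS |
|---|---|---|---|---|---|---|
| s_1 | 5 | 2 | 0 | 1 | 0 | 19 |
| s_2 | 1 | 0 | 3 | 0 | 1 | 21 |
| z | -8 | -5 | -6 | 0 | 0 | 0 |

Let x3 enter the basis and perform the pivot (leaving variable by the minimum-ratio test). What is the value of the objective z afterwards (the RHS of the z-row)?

Ratio test on column x3 — row 1: entry 0 ≤ 0; row 2: 21/3 = 7. Minimum is 7 at row 2 (s_2 leaves); pivot element 3.
Pivot on row 2; the z-row RHS becomes 0 − (-6)·7 = 42.

42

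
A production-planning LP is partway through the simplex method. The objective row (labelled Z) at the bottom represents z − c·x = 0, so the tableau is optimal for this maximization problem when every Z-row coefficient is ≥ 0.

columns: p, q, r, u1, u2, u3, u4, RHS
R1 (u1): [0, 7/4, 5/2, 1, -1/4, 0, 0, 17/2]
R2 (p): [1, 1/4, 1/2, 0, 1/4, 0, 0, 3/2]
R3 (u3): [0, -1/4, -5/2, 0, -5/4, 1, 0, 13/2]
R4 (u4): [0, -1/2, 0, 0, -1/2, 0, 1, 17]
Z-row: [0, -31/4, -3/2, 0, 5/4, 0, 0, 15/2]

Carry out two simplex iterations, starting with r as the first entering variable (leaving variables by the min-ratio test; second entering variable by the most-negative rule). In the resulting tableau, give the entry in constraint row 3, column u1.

-2

Ratio test on column r — row 1: (17/2)/(5/2) = 17/5; row 2: (3/2)/(1/2) = 3; row 3: entry -5/2 ≤ 0; row 4: entry 0 ≤ 0. Minimum is 3 at row 2 (p leaves); pivot element 1/2.
Divide row 2 by 1/2; eliminate column r from the other rows.
Second iteration: most negative Z-row entry is -7 in column q, so q enters.
Ratio test on column q — row 1: 1/(1/2) = 2; row 2: 3/(1/2) = 6; row 3: 14/1 = 14; row 4: entry -1/2 ≤ 0. Minimum is 2 at row 1 (u1 leaves); pivot element 1/2.
Divide row 1 by 1/2; eliminate column q from the other rows.
After both pivots, the entry at constraint row 3, column u1 is -2.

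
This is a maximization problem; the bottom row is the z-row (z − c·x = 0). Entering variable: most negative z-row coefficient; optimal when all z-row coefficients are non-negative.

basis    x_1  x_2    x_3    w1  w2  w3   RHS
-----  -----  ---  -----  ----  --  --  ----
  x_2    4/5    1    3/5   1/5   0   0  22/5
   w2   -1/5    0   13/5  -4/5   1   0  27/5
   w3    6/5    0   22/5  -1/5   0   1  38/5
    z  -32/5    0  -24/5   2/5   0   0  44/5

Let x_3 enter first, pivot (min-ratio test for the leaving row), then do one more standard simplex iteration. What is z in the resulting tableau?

44

Ratio test on column x_3 — row 1: (22/5)/(3/5) = 22/3; row 2: (27/5)/(13/5) = 27/13; row 3: (38/5)/(22/5) = 19/11. Minimum is 19/11 at row 3 (w3 leaves); pivot element 22/5.
Pivot on row 3; the z-row RHS becomes 44/5 − (-24/5)·(19/11) = 188/11.
Next entering variable (most negative z-row entry -56/11): x_1.
Ratio test on column x_1 — row 1: (37/11)/(7/11) = 37/7; row 2: entry -10/11 ≤ 0; row 3: (19/11)/(3/11) = 19/3. Minimum is 37/7 at row 1 (x_2 leaves); pivot element 7/11.
After the second pivot the z-row RHS is 188/11 − (-56/11)·(37/7) = 44.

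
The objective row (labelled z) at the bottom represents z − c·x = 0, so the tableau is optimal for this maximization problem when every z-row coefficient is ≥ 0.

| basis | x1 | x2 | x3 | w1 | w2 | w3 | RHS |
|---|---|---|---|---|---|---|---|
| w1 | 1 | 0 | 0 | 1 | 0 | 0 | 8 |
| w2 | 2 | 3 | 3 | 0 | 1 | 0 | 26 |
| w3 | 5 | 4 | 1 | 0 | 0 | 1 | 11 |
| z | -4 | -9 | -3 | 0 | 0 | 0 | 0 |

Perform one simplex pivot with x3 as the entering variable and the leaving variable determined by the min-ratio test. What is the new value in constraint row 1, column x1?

Ratio test on column x3 — row 1: entry 0 ≤ 0; row 2: 26/3 = 26/3; row 3: 11/1 = 11. Minimum is 26/3 at row 2 (w2 leaves); pivot element 3.
Divide row 2 by 3; eliminate column x3 from the other rows.
Row 1 update in column x1: 1 − 0·(2/3) = 1.

1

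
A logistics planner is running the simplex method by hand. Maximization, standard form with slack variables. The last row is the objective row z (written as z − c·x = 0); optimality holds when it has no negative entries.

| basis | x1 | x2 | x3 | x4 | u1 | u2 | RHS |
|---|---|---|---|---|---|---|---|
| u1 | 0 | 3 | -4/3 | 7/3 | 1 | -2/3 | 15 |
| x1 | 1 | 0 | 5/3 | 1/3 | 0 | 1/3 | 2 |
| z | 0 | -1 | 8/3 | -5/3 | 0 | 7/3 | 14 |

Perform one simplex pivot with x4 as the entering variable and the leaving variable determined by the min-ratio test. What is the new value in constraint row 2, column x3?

5

Ratio test on column x4 — row 1: 15/(7/3) = 45/7; row 2: 2/(1/3) = 6. Minimum is 6 at row 2 (x1 leaves); pivot element 1/3.
Divide row 2 by 1/3; eliminate column x4 from the other rows.
In the new row 2, the x3 entry is the old entry divided by the pivot: (5/3)/(1/3) = 5.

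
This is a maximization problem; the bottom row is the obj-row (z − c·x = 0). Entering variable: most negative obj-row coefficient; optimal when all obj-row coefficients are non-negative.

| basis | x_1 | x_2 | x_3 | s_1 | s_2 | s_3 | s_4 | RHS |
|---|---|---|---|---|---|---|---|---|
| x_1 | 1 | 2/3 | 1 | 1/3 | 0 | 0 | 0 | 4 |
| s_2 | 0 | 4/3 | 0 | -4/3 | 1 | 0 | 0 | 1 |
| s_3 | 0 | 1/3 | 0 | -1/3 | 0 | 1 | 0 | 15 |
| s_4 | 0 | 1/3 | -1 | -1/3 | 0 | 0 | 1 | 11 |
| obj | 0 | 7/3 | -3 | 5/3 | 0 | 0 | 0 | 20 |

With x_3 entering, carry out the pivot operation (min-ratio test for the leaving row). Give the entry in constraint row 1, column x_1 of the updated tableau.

1

Ratio test on column x_3 — row 1: 4/1 = 4; row 2: entry 0 ≤ 0; row 3: entry 0 ≤ 0; row 4: entry -1 ≤ 0. Minimum is 4 at row 1 (x_1 leaves); pivot element 1.
Divide row 1 by 1; eliminate column x_3 from the other rows.
In the new row 1, the x_1 entry is the old entry divided by the pivot: 1/1 = 1.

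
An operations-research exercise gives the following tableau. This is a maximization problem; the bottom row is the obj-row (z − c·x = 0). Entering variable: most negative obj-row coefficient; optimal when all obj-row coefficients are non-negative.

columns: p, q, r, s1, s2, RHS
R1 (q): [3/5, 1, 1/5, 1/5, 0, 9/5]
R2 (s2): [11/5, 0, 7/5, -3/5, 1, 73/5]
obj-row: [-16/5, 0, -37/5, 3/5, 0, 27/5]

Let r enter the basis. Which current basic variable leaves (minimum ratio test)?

q

Column r entries and ratios — q: (9/5)/(1/5) = 9; s2: (73/5)/(7/5) = 73/7.
Smallest ratio is 9 in the row of q, so q leaves.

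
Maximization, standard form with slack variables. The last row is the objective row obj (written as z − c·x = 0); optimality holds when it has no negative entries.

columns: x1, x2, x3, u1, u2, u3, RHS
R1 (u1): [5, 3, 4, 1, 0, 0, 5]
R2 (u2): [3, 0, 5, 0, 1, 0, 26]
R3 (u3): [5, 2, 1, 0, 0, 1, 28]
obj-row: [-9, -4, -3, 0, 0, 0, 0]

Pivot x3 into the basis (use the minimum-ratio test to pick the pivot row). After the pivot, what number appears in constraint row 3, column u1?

Ratio test on column x3 — row 1: 5/4 = 5/4; row 2: 26/5 = 26/5; row 3: 28/1 = 28. Minimum is 5/4 at row 1 (u1 leaves); pivot element 4.
Divide row 1 by 4; eliminate column x3 from the other rows.
Row 3 update in column u1: 0 − 1·(1/4) = -1/4.

-1/4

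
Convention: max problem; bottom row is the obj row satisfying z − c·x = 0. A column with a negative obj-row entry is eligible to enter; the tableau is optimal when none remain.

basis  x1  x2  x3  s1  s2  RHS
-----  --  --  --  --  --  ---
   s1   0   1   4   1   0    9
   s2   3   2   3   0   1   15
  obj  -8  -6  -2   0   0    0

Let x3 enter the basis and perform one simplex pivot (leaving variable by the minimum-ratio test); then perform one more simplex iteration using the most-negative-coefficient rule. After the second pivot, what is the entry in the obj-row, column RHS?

53/2

Ratio test on column x3 — row 1: 9/4 = 9/4; row 2: 15/3 = 5. Minimum is 9/4 at row 1 (s1 leaves); pivot element 4.
Divide row 1 by 4; eliminate column x3 from the other rows.
Second iteration: most negative obj-row entry is -8 in column x1, so x1 enters.
Ratio test on column x1 — row 1: entry 0 ≤ 0; row 2: (33/4)/3 = 11/4. Minimum is 11/4 at row 2 (s2 leaves); pivot element 3.
Divide row 2 by 3; eliminate column x1 from the other rows.
After both pivots, the entry at the obj-row, column RHS is 53/2.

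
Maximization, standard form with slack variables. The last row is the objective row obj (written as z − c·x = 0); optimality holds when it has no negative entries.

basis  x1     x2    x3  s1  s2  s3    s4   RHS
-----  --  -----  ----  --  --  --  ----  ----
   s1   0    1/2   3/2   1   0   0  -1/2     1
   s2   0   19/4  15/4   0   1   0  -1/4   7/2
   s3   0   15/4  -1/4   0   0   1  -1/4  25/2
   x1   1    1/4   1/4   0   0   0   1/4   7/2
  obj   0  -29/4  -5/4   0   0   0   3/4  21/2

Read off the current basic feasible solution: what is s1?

1

s1 is basic (row 1); its value is the RHS of that row, 1.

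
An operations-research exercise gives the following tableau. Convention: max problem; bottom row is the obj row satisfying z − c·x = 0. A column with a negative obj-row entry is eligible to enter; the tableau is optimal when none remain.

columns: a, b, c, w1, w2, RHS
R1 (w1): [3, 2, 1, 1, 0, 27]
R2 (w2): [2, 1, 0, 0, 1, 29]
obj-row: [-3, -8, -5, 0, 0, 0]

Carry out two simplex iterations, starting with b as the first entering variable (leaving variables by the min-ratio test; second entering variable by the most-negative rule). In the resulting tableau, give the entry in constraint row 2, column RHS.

29

Ratio test on column b — row 1: 27/2 = 27/2; row 2: 29/1 = 29. Minimum is 27/2 at row 1 (w1 leaves); pivot element 2.
Divide row 1 by 2; eliminate column b from the other rows.
Second iteration: most negative obj-row entry is -1 in column c, so c enters.
Ratio test on column c — row 1: (27/2)/(1/2) = 27; row 2: entry -1/2 ≤ 0. Minimum is 27 at row 1 (b leaves); pivot element 1/2.
Divide row 1 by 1/2; eliminate column c from the other rows.
After both pivots, the entry at constraint row 2, column RHS is 29.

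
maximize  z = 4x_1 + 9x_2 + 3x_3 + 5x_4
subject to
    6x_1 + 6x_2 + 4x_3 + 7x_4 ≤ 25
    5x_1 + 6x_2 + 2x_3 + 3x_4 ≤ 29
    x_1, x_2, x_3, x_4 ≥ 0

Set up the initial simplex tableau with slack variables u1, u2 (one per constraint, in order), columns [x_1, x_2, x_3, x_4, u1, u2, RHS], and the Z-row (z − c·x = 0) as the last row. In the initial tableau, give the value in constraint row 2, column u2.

1

Slack u2 belongs to constraint 2; its column is the unit vector e_2, so the entry in row 2 is 1.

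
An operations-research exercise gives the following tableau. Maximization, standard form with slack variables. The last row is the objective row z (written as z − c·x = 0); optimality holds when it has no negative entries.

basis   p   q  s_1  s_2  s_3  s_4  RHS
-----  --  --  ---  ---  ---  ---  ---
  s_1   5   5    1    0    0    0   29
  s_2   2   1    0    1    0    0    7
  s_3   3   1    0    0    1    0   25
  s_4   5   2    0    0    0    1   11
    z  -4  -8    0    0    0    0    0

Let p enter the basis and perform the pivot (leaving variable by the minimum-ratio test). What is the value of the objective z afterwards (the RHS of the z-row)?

44/5

Ratio test on column p — row 1: 29/5 = 29/5; row 2: 7/2 = 7/2; row 3: 25/3 = 25/3; row 4: 11/5 = 11/5. Minimum is 11/5 at row 4 (s_4 leaves); pivot element 5.
Pivot on row 4; the z-row RHS becomes 0 − (-4)·(11/5) = 44/5.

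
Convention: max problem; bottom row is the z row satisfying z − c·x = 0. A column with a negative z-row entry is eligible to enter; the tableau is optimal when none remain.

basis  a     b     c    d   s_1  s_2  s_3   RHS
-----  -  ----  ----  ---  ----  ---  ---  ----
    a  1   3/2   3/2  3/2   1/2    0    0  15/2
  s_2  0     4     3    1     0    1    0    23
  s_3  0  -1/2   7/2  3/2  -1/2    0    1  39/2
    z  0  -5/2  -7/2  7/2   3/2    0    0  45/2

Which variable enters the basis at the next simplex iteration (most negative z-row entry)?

c

Negative z-row entries: b: -5/2, c: -7/2.
The most negative is -7/2 in column c, so c enters.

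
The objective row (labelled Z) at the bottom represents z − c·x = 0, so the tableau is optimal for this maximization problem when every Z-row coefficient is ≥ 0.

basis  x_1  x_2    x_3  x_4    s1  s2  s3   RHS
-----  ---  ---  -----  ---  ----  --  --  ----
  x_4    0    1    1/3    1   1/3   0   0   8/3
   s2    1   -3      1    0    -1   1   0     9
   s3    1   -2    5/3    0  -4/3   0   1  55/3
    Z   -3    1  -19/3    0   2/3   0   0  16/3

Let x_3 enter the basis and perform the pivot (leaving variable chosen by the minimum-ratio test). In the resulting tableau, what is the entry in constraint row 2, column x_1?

Ratio test on column x_3 — row 1: (8/3)/(1/3) = 8; row 2: 9/1 = 9; row 3: (55/3)/(5/3) = 11. Minimum is 8 at row 1 (x_4 leaves); pivot element 1/3.
Divide row 1 by 1/3; eliminate column x_3 from the other rows.
Row 2 update in column x_1: 1 − 1·0 = 1.

1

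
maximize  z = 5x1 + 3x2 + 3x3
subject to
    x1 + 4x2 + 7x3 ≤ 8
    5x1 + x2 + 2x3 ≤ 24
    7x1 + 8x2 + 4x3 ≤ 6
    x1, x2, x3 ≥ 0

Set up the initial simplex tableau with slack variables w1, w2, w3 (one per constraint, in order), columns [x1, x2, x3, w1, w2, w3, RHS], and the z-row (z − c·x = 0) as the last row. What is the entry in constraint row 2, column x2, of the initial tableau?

1

Constraint 2 has coefficient 1 on x2.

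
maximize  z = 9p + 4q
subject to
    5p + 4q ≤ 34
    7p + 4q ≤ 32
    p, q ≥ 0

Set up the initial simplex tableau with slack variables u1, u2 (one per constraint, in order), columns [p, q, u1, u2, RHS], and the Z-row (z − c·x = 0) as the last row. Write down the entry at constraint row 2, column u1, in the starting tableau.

Slack u1 belongs to constraint 1; its column is the unit vector e_1, so the entry in row 2 is 0.

0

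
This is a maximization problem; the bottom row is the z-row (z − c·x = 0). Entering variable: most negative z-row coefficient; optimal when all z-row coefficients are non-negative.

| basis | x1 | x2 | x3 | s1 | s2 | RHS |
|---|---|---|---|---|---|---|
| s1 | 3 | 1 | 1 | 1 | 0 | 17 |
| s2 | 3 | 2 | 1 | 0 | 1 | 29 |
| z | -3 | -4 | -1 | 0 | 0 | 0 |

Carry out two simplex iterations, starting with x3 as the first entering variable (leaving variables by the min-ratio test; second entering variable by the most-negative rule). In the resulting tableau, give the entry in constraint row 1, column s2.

-1

Ratio test on column x3 — row 1: 17/1 = 17; row 2: 29/1 = 29. Minimum is 17 at row 1 (s1 leaves); pivot element 1.
Divide row 1 by 1; eliminate column x3 from the other rows.
Second iteration: most negative z-row entry is -3 in column x2, so x2 enters.
Ratio test on column x2 — row 1: 17/1 = 17; row 2: 12/1 = 12. Minimum is 12 at row 2 (s2 leaves); pivot element 1.
Divide row 2 by 1; eliminate column x2 from the other rows.
After both pivots, the entry at constraint row 1, column s2 is -1.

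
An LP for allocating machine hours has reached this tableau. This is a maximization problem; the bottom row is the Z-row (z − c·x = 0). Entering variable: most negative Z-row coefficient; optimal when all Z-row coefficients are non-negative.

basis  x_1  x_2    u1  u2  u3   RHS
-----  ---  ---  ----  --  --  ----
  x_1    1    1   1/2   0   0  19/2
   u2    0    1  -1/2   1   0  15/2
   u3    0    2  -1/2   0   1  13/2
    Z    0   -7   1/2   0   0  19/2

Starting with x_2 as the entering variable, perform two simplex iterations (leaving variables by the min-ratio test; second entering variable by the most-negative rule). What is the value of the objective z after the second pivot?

128/3

Ratio test on column x_2 — row 1: (19/2)/1 = 19/2; row 2: (15/2)/1 = 15/2; row 3: (13/2)/2 = 13/4. Minimum is 13/4 at row 3 (u3 leaves); pivot element 2.
Pivot on row 3; the Z-row RHS becomes 19/2 − (-7)·(13/4) = 129/4.
Next entering variable (most negative Z-row entry -5/4): u1.
Ratio test on column u1 — row 1: (25/4)/(3/4) = 25/3; row 2: entry -1/4 ≤ 0; row 3: entry -1/4 ≤ 0. Minimum is 25/3 at row 1 (x_1 leaves); pivot element 3/4.
After the second pivot the Z-row RHS is 129/4 − (-5/4)·(25/3) = 128/3.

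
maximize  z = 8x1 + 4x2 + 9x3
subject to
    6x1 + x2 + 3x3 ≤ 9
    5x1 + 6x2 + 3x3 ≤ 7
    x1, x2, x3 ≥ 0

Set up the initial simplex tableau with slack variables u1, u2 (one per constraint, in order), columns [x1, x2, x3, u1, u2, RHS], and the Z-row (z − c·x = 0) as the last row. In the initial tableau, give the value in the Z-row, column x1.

-8

The Z-row carries the negated objective coefficients: the x1 entry is -8.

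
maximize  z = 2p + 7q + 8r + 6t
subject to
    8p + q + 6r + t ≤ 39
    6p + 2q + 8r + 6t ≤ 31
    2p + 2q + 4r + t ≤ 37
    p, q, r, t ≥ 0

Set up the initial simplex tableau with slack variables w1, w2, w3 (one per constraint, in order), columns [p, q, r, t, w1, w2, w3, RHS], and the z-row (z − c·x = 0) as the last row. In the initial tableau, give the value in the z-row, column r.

-8

The z-row carries the negated objective coefficients: the r entry is -8.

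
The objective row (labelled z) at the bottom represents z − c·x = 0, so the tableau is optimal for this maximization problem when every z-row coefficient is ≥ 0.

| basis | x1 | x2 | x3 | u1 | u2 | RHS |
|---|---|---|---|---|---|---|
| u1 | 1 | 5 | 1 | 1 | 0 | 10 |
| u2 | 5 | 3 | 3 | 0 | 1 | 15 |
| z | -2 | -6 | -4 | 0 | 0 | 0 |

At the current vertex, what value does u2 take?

u2 is basic (row 2); its value is the RHS of that row, 15.

15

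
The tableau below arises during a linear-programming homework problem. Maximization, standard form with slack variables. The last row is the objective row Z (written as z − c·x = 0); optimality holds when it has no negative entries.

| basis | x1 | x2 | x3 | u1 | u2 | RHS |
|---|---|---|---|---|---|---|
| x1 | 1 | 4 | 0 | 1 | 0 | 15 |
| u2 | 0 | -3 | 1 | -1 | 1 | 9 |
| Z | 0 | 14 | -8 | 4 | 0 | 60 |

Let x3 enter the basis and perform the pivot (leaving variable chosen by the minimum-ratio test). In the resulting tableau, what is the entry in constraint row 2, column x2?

Ratio test on column x3 — row 1: entry 0 ≤ 0; row 2: 9/1 = 9. Minimum is 9 at row 2 (u2 leaves); pivot element 1.
Divide row 2 by 1; eliminate column x3 from the other rows.
In the new row 2, the x2 entry is the old entry divided by the pivot: (-3)/1 = -3.

-3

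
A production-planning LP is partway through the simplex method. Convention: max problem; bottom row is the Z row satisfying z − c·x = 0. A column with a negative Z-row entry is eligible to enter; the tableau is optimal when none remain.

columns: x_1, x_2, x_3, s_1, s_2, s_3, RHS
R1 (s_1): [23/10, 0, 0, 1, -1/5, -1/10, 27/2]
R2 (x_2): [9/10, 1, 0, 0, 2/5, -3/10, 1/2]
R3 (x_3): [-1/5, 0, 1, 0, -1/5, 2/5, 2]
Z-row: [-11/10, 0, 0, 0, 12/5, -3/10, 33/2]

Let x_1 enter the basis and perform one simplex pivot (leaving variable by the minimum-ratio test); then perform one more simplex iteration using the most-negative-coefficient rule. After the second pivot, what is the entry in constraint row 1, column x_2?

-3

Ratio test on column x_1 — row 1: (27/2)/(23/10) = 135/23; row 2: (1/2)/(9/10) = 5/9; row 3: entry -1/5 ≤ 0. Minimum is 5/9 at row 2 (x_2 leaves); pivot element 9/10.
Divide row 2 by 9/10; eliminate column x_1 from the other rows.
Second iteration: most negative Z-row entry is -2/3 in column s_3, so s_3 enters.
Ratio test on column s_3 — row 1: (110/9)/(2/3) = 55/3; row 2: entry -1/3 ≤ 0; row 3: (19/9)/(1/3) = 19/3. Minimum is 19/3 at row 3 (x_3 leaves); pivot element 1/3.
Divide row 3 by 1/3; eliminate column s_3 from the other rows.
After both pivots, the entry at constraint row 1, column x_2 is -3.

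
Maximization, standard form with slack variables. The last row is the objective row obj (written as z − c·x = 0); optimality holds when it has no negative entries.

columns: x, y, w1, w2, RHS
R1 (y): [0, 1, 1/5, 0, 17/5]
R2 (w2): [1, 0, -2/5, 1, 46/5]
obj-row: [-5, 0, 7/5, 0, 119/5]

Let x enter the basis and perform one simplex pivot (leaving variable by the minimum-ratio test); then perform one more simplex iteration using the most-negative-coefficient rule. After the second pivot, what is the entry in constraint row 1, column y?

5

Ratio test on column x — row 1: entry 0 ≤ 0; row 2: (46/5)/1 = 46/5. Minimum is 46/5 at row 2 (w2 leaves); pivot element 1.
Divide row 2 by 1; eliminate column x from the other rows.
Second iteration: most negative obj-row entry is -3/5 in column w1, so w1 enters.
Ratio test on column w1 — row 1: (17/5)/(1/5) = 17; row 2: entry -2/5 ≤ 0. Minimum is 17 at row 1 (y leaves); pivot element 1/5.
Divide row 1 by 1/5; eliminate column w1 from the other rows.
After both pivots, the entry at constraint row 1, column y is 5.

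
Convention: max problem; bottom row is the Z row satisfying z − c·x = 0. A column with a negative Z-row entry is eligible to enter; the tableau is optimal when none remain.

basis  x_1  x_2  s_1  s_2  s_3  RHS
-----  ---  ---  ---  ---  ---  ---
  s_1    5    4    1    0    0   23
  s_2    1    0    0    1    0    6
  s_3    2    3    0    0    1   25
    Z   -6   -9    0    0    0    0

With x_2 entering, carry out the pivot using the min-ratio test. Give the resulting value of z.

Ratio test on column x_2 — row 1: 23/4 = 23/4; row 2: entry 0 ≤ 0; row 3: 25/3 = 25/3. Minimum is 23/4 at row 1 (s_1 leaves); pivot element 4.
Pivot on row 1; the Z-row RHS becomes 0 − (-9)·(23/4) = 207/4.

207/4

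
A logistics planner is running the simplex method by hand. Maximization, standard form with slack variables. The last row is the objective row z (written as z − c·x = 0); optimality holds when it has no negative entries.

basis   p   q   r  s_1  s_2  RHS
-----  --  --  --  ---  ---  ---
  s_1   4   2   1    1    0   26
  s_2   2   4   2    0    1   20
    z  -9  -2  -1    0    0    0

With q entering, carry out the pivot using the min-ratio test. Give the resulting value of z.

10

Ratio test on column q — row 1: 26/2 = 13; row 2: 20/4 = 5. Minimum is 5 at row 2 (s_2 leaves); pivot element 4.
Pivot on row 2; the z-row RHS becomes 0 − (-2)·5 = 10.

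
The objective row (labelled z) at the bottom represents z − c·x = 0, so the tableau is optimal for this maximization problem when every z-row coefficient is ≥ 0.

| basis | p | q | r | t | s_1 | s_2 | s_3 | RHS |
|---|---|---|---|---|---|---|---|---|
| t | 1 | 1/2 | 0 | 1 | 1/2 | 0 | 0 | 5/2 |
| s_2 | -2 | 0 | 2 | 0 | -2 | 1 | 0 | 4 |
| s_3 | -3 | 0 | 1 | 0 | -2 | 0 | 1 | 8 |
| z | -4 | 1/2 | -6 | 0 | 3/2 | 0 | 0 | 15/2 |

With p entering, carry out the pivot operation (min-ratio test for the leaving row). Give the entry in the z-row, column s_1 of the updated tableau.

7/2

Ratio test on column p — row 1: (5/2)/1 = 5/2; row 2: entry -2 ≤ 0; row 3: entry -3 ≤ 0. Minimum is 5/2 at row 1 (t leaves); pivot element 1.
Divide row 1 by 1; eliminate column p from the other rows.
z-row update in column s_1: 3/2 − (-4)·(1/2) = 7/2.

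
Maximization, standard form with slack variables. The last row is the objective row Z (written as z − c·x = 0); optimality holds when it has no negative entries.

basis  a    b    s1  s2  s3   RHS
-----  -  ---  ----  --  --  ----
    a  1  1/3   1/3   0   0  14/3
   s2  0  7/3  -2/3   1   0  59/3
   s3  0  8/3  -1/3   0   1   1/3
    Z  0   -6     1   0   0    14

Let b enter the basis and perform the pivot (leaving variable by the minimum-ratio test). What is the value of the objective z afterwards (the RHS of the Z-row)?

59/4

Ratio test on column b — row 1: (14/3)/(1/3) = 14; row 2: (59/3)/(7/3) = 59/7; row 3: (1/3)/(8/3) = 1/8. Minimum is 1/8 at row 3 (s3 leaves); pivot element 8/3.
Pivot on row 3; the Z-row RHS becomes 14 − (-6)·(1/8) = 59/4.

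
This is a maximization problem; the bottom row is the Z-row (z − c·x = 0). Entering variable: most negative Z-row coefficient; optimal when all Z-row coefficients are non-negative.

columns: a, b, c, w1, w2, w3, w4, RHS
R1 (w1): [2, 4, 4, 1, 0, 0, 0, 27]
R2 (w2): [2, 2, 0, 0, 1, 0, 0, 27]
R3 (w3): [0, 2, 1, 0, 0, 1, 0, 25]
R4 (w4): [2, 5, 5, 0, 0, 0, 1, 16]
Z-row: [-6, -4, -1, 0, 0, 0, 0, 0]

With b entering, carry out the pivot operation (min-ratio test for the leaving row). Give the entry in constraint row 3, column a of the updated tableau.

Ratio test on column b — row 1: 27/4 = 27/4; row 2: 27/2 = 27/2; row 3: 25/2 = 25/2; row 4: 16/5 = 16/5. Minimum is 16/5 at row 4 (w4 leaves); pivot element 5.
Divide row 4 by 5; eliminate column b from the other rows.
Row 3 update in column a: 0 − 2·(2/5) = -4/5.

-4/5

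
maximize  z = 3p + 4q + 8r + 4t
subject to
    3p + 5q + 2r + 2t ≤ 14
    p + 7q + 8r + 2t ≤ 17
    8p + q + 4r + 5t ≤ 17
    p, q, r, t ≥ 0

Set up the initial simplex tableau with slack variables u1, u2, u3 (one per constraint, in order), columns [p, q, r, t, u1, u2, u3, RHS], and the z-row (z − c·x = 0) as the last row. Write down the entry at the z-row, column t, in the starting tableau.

-4

The z-row carries the negated objective coefficients: the t entry is -4.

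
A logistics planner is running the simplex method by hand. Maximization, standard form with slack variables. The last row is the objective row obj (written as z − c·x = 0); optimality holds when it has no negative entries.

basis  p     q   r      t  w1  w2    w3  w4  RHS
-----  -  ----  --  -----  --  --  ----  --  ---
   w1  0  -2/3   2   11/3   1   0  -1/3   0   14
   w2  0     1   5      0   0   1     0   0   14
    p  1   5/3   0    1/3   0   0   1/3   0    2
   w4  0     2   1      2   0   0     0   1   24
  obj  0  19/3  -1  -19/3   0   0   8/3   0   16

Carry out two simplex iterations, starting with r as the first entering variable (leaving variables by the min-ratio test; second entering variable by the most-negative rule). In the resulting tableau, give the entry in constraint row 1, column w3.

Ratio test on column r — row 1: 14/2 = 7; row 2: 14/5 = 14/5; row 3: entry 0 ≤ 0; row 4: 24/1 = 24. Minimum is 14/5 at row 2 (w2 leaves); pivot element 5.
Divide row 2 by 5; eliminate column r from the other rows.
Second iteration: most negative obj-row entry is -19/3 in column t, so t enters.
Ratio test on column t — row 1: (42/5)/(11/3) = 126/55; row 2: entry 0 ≤ 0; row 3: 2/(1/3) = 6; row 4: (106/5)/2 = 53/5. Minimum is 126/55 at row 1 (w1 leaves); pivot element 11/3.
Divide row 1 by 11/3; eliminate column t from the other rows.
After both pivots, the entry at constraint row 1, column w3 is -1/11.

-1/11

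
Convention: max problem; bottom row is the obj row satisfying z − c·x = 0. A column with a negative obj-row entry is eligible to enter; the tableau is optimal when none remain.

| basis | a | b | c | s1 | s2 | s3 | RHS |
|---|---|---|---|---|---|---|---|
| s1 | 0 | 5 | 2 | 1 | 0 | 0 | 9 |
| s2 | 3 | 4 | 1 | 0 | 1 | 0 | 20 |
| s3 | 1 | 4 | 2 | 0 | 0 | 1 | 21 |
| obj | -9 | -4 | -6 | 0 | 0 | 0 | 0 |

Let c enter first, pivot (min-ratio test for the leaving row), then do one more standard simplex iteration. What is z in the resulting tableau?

Ratio test on column c — row 1: 9/2 = 9/2; row 2: 20/1 = 20; row 3: 21/2 = 21/2. Minimum is 9/2 at row 1 (s1 leaves); pivot element 2.
Pivot on row 1; the obj-row RHS becomes 0 − (-6)·(9/2) = 27.
Next entering variable (most negative obj-row entry -9): a.
Ratio test on column a — row 1: entry 0 ≤ 0; row 2: (31/2)/3 = 31/6; row 3: 12/1 = 12. Minimum is 31/6 at row 2 (s2 leaves); pivot element 3.
After the second pivot the obj-row RHS is 27 − (-9)·(31/6) = 147/2.

147/2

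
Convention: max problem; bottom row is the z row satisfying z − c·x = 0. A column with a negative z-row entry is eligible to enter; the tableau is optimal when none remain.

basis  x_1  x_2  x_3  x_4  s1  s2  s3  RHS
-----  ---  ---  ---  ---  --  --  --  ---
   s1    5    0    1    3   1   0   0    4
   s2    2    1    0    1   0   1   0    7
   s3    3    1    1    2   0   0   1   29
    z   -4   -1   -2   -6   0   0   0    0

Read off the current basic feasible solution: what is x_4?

x_4 is not in the basis, so in the current basic feasible solution x_4 = 0.

0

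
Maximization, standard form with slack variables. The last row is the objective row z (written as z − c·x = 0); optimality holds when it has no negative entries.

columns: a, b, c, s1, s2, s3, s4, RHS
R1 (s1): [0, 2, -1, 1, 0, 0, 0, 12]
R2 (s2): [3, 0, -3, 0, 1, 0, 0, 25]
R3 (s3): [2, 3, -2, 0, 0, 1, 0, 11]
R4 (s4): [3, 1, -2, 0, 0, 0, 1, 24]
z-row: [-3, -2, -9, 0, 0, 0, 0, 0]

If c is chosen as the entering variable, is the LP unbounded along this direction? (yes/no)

yes

Every constraint-row entry in column c is ≤ 0, so increasing c is unbounded.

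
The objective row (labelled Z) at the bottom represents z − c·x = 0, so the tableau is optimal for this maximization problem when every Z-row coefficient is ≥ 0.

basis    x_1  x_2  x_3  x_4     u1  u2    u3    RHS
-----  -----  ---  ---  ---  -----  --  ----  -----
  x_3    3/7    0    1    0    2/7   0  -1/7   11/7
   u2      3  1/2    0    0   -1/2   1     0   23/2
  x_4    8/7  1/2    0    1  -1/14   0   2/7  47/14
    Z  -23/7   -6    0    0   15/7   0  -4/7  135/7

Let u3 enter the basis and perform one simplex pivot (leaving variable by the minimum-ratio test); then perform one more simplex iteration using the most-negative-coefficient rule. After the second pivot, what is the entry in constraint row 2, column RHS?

57/7

Ratio test on column u3 — row 1: entry -1/7 ≤ 0; row 2: entry 0 ≤ 0; row 3: (47/14)/(2/7) = 47/4. Minimum is 47/4 at row 3 (x_4 leaves); pivot element 2/7.
Divide row 3 by 2/7; eliminate column u3 from the other rows.
Second iteration: most negative Z-row entry is -5 in column x_2, so x_2 enters.
Ratio test on column x_2 — row 1: (13/4)/(1/4) = 13; row 2: (23/2)/(1/2) = 23; row 3: (47/4)/(7/4) = 47/7. Minimum is 47/7 at row 3 (u3 leaves); pivot element 7/4.
Divide row 3 by 7/4; eliminate column x_2 from the other rows.
After both pivots, the entry at constraint row 2, column RHS is 57/7.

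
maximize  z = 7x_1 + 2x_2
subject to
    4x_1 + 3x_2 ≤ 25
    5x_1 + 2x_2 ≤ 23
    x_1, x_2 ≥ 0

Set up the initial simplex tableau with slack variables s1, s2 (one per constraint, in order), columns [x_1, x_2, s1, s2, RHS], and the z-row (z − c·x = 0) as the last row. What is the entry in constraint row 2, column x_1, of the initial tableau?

Constraint 2 has coefficient 5 on x_1.

5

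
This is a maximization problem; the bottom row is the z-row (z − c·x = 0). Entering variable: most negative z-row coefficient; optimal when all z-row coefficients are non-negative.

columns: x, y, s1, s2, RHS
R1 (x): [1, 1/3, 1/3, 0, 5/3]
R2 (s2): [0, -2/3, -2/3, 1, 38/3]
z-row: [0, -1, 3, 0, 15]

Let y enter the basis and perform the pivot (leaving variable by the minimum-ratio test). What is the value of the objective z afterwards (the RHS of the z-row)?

Ratio test on column y — row 1: (5/3)/(1/3) = 5; row 2: entry -2/3 ≤ 0. Minimum is 5 at row 1 (x leaves); pivot element 1/3.
Pivot on row 1; the z-row RHS becomes 15 − (-1)·5 = 20.

20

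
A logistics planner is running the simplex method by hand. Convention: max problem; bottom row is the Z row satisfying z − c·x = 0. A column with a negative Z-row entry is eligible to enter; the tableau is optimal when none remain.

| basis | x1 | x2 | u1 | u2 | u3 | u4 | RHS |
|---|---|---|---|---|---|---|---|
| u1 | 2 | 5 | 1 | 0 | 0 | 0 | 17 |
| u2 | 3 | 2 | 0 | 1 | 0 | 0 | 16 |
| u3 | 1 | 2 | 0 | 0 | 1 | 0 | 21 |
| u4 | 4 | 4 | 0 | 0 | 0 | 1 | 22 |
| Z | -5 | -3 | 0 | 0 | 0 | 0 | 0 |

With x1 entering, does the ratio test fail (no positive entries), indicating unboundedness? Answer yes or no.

no

Column x1 has positive entries in row(s) 1, 2, 3, 4, so the ratio test bounds it — not unbounded.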